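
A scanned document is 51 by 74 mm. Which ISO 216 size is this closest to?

Aspect ratio 74/51 ≈ 1.451 (ISO target is √2 ≈ 1.414).
In the A-series (A0 area = 1 m²): A8 = 52 × 74 mm.
Off by 1 mm total — nearest standard size.

A8 (52 × 74 mm)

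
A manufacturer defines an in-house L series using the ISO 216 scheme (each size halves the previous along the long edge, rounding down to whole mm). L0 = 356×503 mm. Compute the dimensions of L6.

44 × 62 mm

L1: ⌊503/2⌋ × 356 = 251 × 356 mm
L2: ⌊356/2⌋ × 251 = 178 × 251 mm
L3: ⌊251/2⌋ × 178 = 125 × 178 mm
L4: ⌊178/2⌋ × 125 = 89 × 125 mm
L5: ⌊125/2⌋ × 89 = 62 × 89 mm
L6: ⌊89/2⌋ × 62 = 44 × 62 mm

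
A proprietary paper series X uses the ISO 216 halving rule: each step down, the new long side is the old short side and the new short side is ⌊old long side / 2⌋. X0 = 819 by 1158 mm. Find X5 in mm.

144 × 204 mm

X1: ⌊1158/2⌋ × 819 = 579 × 819 mm
X2: ⌊819/2⌋ × 579 = 409 × 579 mm
X3: ⌊579/2⌋ × 409 = 289 × 409 mm
X4: ⌊409/2⌋ × 289 = 204 × 289 mm
X5: ⌊289/2⌋ × 204 = 144 × 204 mm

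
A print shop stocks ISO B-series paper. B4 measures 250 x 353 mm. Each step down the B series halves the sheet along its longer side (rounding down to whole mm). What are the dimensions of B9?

B5: ⌊353/2⌋ × 250 = 176 × 250 mm
B6: ⌊250/2⌋ × 176 = 125 × 176 mm
B7: ⌊176/2⌋ × 125 = 88 × 125 mm
B8: ⌊125/2⌋ × 88 = 62 × 88 mm
B9: ⌊88/2⌋ × 62 = 44 × 62 mm

44 × 62 mm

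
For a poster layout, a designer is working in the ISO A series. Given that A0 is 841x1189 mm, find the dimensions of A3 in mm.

297 × 420 mm

A1: ⌊1189/2⌋ × 841 = 594 × 841 mm
A2: ⌊841/2⌋ × 594 = 420 × 594 mm
A3: ⌊594/2⌋ × 420 = 297 × 420 mm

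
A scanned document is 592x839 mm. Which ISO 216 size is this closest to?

Aspect ratio 839/592 ≈ 1.417 — close to the ISO √2 ≈ 1.414.
In the A-series (A0 area = 1 m²): A1 = 594 × 841 mm.
Off by 4 mm total — nearest standard size.

A1 (594 × 841 mm)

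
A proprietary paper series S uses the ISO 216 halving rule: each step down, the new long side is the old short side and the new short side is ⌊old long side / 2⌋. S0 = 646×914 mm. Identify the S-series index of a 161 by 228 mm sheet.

S4

S0: 646 × 914 mm
S1: 457 × 646 mm
S2: 323 × 457 mm
S3: 228 × 323 mm
S4: 161 × 228 mm
S5: 114 × 161 mm
→ matches S4.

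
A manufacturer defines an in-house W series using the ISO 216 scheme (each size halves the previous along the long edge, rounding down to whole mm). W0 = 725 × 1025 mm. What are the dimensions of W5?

W1: ⌊1025/2⌋ × 725 = 512 × 725 mm
W2: ⌊725/2⌋ × 512 = 362 × 512 mm
W3: ⌊512/2⌋ × 362 = 256 × 362 mm
W4: ⌊362/2⌋ × 256 = 181 × 256 mm
W5: ⌊256/2⌋ × 181 = 128 × 181 mm

128 × 181 mm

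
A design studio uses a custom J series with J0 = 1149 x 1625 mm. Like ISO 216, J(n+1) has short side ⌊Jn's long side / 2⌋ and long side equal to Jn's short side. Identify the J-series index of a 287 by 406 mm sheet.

J0: 1149 × 1625 mm
J1: 812 × 1149 mm
J2: 574 × 812 mm
J3: 406 × 574 mm
J4: 287 × 406 mm
J5: 203 × 287 mm
→ matches J4.

J4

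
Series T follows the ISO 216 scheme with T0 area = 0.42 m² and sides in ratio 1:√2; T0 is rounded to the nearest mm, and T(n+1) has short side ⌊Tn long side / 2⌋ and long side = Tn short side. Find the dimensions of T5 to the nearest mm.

Let T0's short side be w mm. w · w√2 = 0.42 m² = 420,000 mm², so w ≈ 545.0 mm and w√2 ≈ 770.7 mm → T0 = 545 × 771 mm.
T1: ⌊771/2⌋ × 545 = 385 × 545 mm
T2: ⌊545/2⌋ × 385 = 272 × 385 mm
T3: ⌊385/2⌋ × 272 = 192 × 272 mm
T4: ⌊272/2⌋ × 192 = 136 × 192 mm
T5: ⌊192/2⌋ × 136 = 96 × 136 mm

96 × 136 mm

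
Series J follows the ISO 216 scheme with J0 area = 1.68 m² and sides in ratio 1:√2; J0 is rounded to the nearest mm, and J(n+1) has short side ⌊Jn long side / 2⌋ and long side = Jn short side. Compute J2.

545 × 770 mm

Let J0's short side be w mm. w · w√2 = 1.68 m² = 1,680,000 mm², so w ≈ 1089.9 mm and w√2 ≈ 1541.4 mm → J0 = 1090 × 1541 mm.
J1: ⌊1541/2⌋ × 1090 = 770 × 1090 mm
J2: ⌊1090/2⌋ × 770 = 545 × 770 mm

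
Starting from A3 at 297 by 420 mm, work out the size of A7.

74 × 105 mm

A4: ⌊420/2⌋ × 297 = 210 × 297 mm
A5: ⌊297/2⌋ × 210 = 148 × 210 mm
A6: ⌊210/2⌋ × 148 = 105 × 148 mm
A7: ⌊148/2⌋ × 105 = 74 × 105 mm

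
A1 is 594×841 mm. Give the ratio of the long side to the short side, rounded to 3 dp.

1.416

841 / 594 = 1.416
ISO 216 targets √2 ≈ 1.414; the +0.002 deviation is from mm rounding.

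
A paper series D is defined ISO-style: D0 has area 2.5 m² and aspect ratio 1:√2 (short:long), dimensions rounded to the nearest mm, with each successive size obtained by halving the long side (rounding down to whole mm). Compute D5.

Let D0's short side be w mm. w · w√2 = 2.5 m² = 2,500,000 mm², so w ≈ 1329.6 mm and w√2 ≈ 1880.3 mm → D0 = 1330 × 1880 mm.
D1: ⌊1880/2⌋ × 1330 = 940 × 1330 mm
D2: ⌊1330/2⌋ × 940 = 665 × 940 mm
D3: ⌊940/2⌋ × 665 = 470 × 665 mm
D4: ⌊665/2⌋ × 470 = 332 × 470 mm
D5: ⌊470/2⌋ × 332 = 235 × 332 mm

235 × 332 mm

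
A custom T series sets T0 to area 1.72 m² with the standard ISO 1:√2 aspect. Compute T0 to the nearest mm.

1103 × 1560 mm

Let the short side be w mm. Then w · w√2 = 1.72 m² = 1,720,000 mm².
w² = 1,720,000/√2, so w ≈ 1102.8 mm; long side = w√2 ≈ 1559.6 mm.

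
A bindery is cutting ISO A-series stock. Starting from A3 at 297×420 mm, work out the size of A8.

52 × 74 mm

A4: ⌊420/2⌋ × 297 = 210 × 297 mm
A5: ⌊297/2⌋ × 210 = 148 × 210 mm
A6: ⌊210/2⌋ × 148 = 105 × 148 mm
A7: ⌊148/2⌋ × 105 = 74 × 105 mm
A8: ⌊105/2⌋ × 74 = 52 × 74 mm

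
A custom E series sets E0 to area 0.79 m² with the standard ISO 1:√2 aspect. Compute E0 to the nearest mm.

747 × 1057 mm

Let the short side be w mm. Then w · w√2 = 0.79 m² = 790,000 mm².
w² = 790,000/√2, so w ≈ 747.4 mm; long side = w√2 ≈ 1057.0 mm.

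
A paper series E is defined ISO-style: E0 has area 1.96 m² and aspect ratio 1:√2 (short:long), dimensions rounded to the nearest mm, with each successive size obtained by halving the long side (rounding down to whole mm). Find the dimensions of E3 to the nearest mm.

416 × 588 mm

Let E0's short side be w mm. w · w√2 = 1.96 m² = 1,960,000 mm², so w ≈ 1177.3 mm and w√2 ≈ 1664.9 mm → E0 = 1177 × 1665 mm.
E1: ⌊1665/2⌋ × 1177 = 832 × 1177 mm
E2: ⌊1177/2⌋ × 832 = 588 × 832 mm
E3: ⌊832/2⌋ × 588 = 416 × 588 mm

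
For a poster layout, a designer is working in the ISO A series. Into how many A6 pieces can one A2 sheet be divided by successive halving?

Each ISO step halves the sheet: 1 × A2 → 2 × A3 → 4 × A4 → 8 × A5 → …
From A2 to A6 is 4 halving steps: 2^4 = 16.

16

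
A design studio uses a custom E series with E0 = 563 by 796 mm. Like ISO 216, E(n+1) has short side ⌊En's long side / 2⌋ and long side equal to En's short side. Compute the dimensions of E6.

E1: ⌊796/2⌋ × 563 = 398 × 563 mm
E2: ⌊563/2⌋ × 398 = 281 × 398 mm
E3: ⌊398/2⌋ × 281 = 199 × 281 mm
E4: ⌊281/2⌋ × 199 = 140 × 199 mm
E5: ⌊199/2⌋ × 140 = 99 × 140 mm
E6: ⌊140/2⌋ × 99 = 70 × 99 mm

70 × 99 mm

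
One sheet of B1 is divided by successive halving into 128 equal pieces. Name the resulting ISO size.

128 = 2^7, so 7 halving steps.
B1 → B2 → … → B8 after 7 steps.

B8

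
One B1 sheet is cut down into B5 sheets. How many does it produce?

B1 = 707 × 1000 mm; B5 = 176 × 250 mm.
Each halving step doubles the count; 4 steps from B1 to B5.
2^4 = 16.

16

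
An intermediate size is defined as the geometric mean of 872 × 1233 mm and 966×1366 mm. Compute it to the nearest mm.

918 × 1298 mm

Short side: √(872 · 966) = √842352 ≈ 917.8 → 918 mm
Long side: √(1233 · 1366) = √1684278 ≈ 1297.8 → 1298 mm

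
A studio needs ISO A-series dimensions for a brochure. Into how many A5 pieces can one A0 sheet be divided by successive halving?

Each ISO step halves the sheet: 1 × A0 → 2 × A1 → 4 × A2 → 8 × A3 → …
From A0 to A5 is 5 halving steps: 2^5 = 32.

32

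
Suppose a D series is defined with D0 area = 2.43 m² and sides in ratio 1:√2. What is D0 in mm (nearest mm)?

1311 × 1854 mm

Let the short side be w mm. Then w · w√2 = 2.43 m² = 2,430,000 mm².
w² = 2,430,000/√2, so w ≈ 1310.8 mm; long side = w√2 ≈ 1853.8 mm.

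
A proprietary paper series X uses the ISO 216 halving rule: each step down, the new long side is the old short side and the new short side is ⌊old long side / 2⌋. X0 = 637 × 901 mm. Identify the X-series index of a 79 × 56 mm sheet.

X7

X0: 637 × 901 mm
X1: 450 × 637 mm
X2: 318 × 450 mm
X3: 225 × 318 mm
X4: 159 × 225 mm
X5: 112 × 159 mm
X6: 79 × 112 mm
X7: 56 × 79 mm
X8: 39 × 56 mm
→ matches X7.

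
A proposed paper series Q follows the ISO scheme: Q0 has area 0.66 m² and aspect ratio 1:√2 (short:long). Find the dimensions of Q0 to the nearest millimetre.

683 × 966 mm

Let the short side be w mm. Then w · w√2 = 0.66 m² = 660,000 mm².
w² = 660,000/√2, so w ≈ 683.1 mm; long side = w√2 ≈ 966.1 mm.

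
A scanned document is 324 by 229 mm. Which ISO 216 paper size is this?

C4 (229 × 324 mm)

Aspect ratio 324/229 ≈ 1.415 — close to the ISO √2 ≈ 1.414.
In the C-series (envelope sizes, between A and B): C4 = 229 × 324 mm.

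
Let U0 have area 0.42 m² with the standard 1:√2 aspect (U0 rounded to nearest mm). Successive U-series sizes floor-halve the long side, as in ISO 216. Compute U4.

Let U0's short side be w mm. w · w√2 = 0.42 m² = 420,000 mm², so w ≈ 545.0 mm and w√2 ≈ 770.7 mm → U0 = 545 × 771 mm.
U1: ⌊771/2⌋ × 545 = 385 × 545 mm
U2: ⌊545/2⌋ × 385 = 272 × 385 mm
U3: ⌊385/2⌋ × 272 = 192 × 272 mm
U4: ⌊272/2⌋ × 192 = 136 × 192 mm

136 × 192 mm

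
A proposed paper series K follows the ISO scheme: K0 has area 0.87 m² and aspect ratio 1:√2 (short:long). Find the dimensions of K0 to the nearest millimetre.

Let the short side be w mm. Then w · w√2 = 0.87 m² = 870,000 mm².
w² = 870,000/√2, so w ≈ 784.3 mm; long side = w√2 ≈ 1109.2 mm.

784 × 1109 mm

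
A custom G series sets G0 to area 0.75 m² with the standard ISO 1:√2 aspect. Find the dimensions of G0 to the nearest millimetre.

728 × 1030 mm

Let the short side be w mm. Then w · w√2 = 0.75 m² = 750,000 mm².
w² = 750,000/√2, so w ≈ 728.2 mm; long side = w√2 ≈ 1029.9 mm.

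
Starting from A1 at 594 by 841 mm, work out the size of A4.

210 × 297 mm

A2: ⌊841/2⌋ × 594 = 420 × 594 mm
A3: ⌊594/2⌋ × 420 = 297 × 420 mm
A4: ⌊420/2⌋ × 297 = 210 × 297 mm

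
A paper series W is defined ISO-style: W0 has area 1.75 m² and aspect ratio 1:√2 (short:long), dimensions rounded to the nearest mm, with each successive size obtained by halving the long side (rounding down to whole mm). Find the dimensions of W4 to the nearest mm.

278 × 393 mm

Let W0's short side be w mm. w · w√2 = 1.75 m² = 1,750,000 mm², so w ≈ 1112.4 mm and w√2 ≈ 1573.2 mm → W0 = 1112 × 1573 mm.
W1: ⌊1573/2⌋ × 1112 = 786 × 1112 mm
W2: ⌊1112/2⌋ × 786 = 556 × 786 mm
W3: ⌊786/2⌋ × 556 = 393 × 556 mm
W4: ⌊556/2⌋ × 393 = 278 × 393 mm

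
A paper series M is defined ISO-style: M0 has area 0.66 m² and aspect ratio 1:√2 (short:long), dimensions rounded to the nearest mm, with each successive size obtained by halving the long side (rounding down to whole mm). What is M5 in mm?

120 × 170 mm

Let M0's short side be w mm. w · w√2 = 0.66 m² = 660,000 mm², so w ≈ 683.1 mm and w√2 ≈ 966.1 mm → M0 = 683 × 966 mm.
M1: ⌊966/2⌋ × 683 = 483 × 683 mm
M2: ⌊683/2⌋ × 483 = 341 × 483 mm
M3: ⌊483/2⌋ × 341 = 241 × 341 mm
M4: ⌊341/2⌋ × 241 = 170 × 241 mm
M5: ⌊241/2⌋ × 170 = 120 × 170 mm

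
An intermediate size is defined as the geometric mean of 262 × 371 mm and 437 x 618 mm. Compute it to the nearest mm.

Short side: √(262 · 437) = √114494 ≈ 338.4 → 338 mm
Long side: √(371 · 618) = √229278 ≈ 478.8 → 479 mm

338 × 479 mm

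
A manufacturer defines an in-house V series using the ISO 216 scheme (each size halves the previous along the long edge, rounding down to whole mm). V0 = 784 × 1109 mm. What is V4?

V1 = 554 × 784 mm (from V0 by 1 halving).
V2: ⌊784/2⌋ × 554 = 392 × 554 mm
V3: ⌊554/2⌋ × 392 = 277 × 392 mm
V4: ⌊392/2⌋ × 277 = 196 × 277 mm

196 × 277 mm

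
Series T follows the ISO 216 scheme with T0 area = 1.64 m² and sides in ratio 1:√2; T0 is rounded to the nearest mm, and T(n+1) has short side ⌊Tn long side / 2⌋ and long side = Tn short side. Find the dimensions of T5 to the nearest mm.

Let T0's short side be w mm. w · w√2 = 1.64 m² = 1,640,000 mm², so w ≈ 1076.9 mm and w√2 ≈ 1522.9 mm → T0 = 1077 × 1523 mm.
T1: ⌊1523/2⌋ × 1077 = 761 × 1077 mm
T2: ⌊1077/2⌋ × 761 = 538 × 761 mm
T3: ⌊761/2⌋ × 538 = 380 × 538 mm
T4: ⌊538/2⌋ × 380 = 269 × 380 mm
T5: ⌊380/2⌋ × 269 = 190 × 269 mm

190 × 269 mm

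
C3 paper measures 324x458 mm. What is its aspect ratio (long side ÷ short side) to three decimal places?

1.414

458 / 324 = 1.414
Matches √2 ≈ 1.414 — the ISO 216 defining ratio.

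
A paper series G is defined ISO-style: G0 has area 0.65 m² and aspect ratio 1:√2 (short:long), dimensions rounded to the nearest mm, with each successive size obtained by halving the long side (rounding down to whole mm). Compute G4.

Let G0's short side be w mm. w · w√2 = 0.65 m² = 650,000 mm², so w ≈ 678.0 mm and w√2 ≈ 958.8 mm → G0 = 678 × 959 mm.
G1: ⌊959/2⌋ × 678 = 479 × 678 mm
G2: ⌊678/2⌋ × 479 = 339 × 479 mm
G3: ⌊479/2⌋ × 339 = 239 × 339 mm
G4: ⌊339/2⌋ × 239 = 169 × 239 mm

169 × 239 mm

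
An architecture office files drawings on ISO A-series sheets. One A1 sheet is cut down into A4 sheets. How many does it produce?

Each ISO step halves the sheet: 1 × A1 → 2 × A2 → 4 × A3 → 8 × A4
From A1 to A4 is 3 halving steps: 2^3 = 8.

8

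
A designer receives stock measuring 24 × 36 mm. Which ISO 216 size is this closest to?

A10 (26 × 37 mm)

Aspect ratio 36/24 ≈ 1.500 (ISO target is √2 ≈ 1.414).
In the A-series (A0 area = 1 m²): A10 = 26 × 37 mm.
Off by 3 mm total — nearest standard size.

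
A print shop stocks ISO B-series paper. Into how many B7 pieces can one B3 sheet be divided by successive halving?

Each ISO step halves the sheet: 1 × B3 → 2 × B4 → 4 × B5 → 8 × B6 → …
From B3 to B7 is 4 halving steps: 2^4 = 16.

16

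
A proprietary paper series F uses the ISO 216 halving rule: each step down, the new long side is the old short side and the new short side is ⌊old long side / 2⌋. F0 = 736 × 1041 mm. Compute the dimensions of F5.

F1 = 520 × 736 mm (from F0 by 1 halving).
F2: ⌊736/2⌋ × 520 = 368 × 520 mm
F3: ⌊520/2⌋ × 368 = 260 × 368 mm
F4: ⌊368/2⌋ × 260 = 184 × 260 mm
F5: ⌊260/2⌋ × 184 = 130 × 184 mm

130 × 184 mm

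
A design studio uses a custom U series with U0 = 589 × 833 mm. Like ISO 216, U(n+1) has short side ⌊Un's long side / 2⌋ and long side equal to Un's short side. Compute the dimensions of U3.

U1 = 416 × 589 mm (from U0 by 1 halving).
U2: ⌊589/2⌋ × 416 = 294 × 416 mm
U3: ⌊416/2⌋ × 294 = 208 × 294 mm

208 × 294 mm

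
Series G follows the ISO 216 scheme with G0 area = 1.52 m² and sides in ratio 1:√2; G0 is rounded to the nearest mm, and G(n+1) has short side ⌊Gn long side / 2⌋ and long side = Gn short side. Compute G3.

366 × 518 mm

Let G0's short side be w mm. w · w√2 = 1.52 m² = 1,520,000 mm², so w ≈ 1036.7 mm and w√2 ≈ 1466.2 mm → G0 = 1037 × 1466 mm.
G1: ⌊1466/2⌋ × 1037 = 733 × 1037 mm
G2: ⌊1037/2⌋ × 733 = 518 × 733 mm
G3: ⌊733/2⌋ × 518 = 366 × 518 mm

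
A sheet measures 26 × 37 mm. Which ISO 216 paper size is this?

A10 (26 × 37 mm)

Aspect ratio 37/26 ≈ 1.423 — close to the ISO √2 ≈ 1.414.
In the A-series (A0 area = 1 m²): A10 = 26 × 37 mm.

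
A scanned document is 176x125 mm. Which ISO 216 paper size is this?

Aspect ratio 176/125 ≈ 1.408 — close to the ISO √2 ≈ 1.414.
In the B-series (B0 = 1000 × 1414 mm): B6 = 125 × 176 mm.

B6 (125 × 176 mm)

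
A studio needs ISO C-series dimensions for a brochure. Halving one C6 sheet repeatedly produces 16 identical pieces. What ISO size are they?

C10

16 = 2^4, so 4 halving steps.
C6 → C7 → … → C10 after 4 steps.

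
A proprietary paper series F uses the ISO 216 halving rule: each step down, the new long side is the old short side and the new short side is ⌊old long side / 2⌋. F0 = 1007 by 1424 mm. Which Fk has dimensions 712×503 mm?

F2

F0: 1007 × 1424 mm
F1: 712 × 1007 mm
F2: 503 × 712 mm
F3: 356 × 503 mm
→ matches F2.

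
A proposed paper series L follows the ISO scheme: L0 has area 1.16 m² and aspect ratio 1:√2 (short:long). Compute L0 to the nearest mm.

Let the short side be w mm. Then w · w√2 = 1.16 m² = 1,160,000 mm².
w² = 1,160,000/√2, so w ≈ 905.7 mm; long side = w√2 ≈ 1280.8 mm.

906 × 1281 mm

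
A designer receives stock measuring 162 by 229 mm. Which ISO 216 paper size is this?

Aspect ratio 229/162 ≈ 1.414 — close to the ISO √2 ≈ 1.414.
In the C-series (envelope sizes, between A and B): C5 = 162 × 229 mm.

C5 (162 × 229 mm)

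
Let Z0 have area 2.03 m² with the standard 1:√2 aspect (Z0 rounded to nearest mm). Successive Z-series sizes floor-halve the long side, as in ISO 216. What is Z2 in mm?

599 × 847 mm

Let Z0's short side be w mm. w · w√2 = 2.03 m² = 2,030,000 mm², so w ≈ 1198.1 mm and w√2 ≈ 1694.4 mm → Z0 = 1198 × 1694 mm.
Z1: ⌊1694/2⌋ × 1198 = 847 × 1198 mm
Z2: ⌊1198/2⌋ × 847 = 599 × 847 mm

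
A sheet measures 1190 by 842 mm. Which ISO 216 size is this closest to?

Aspect ratio 1190/842 ≈ 1.413 — close to the ISO √2 ≈ 1.414.
In the A-series (A0 area = 1 m²): A0 = 841 × 1189 mm.
Off by 2 mm total — nearest standard size.

A0 (841 × 1189 mm)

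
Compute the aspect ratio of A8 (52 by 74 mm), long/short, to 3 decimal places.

74 / 52 = 1.423
ISO 216 targets √2 ≈ 1.414; the +0.009 deviation is from mm rounding.

1.423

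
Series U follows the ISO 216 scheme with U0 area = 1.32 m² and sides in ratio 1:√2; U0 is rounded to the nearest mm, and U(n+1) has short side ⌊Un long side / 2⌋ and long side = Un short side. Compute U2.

483 × 683 mm

Let U0's short side be w mm. w · w√2 = 1.32 m² = 1,320,000 mm², so w ≈ 966.1 mm and w√2 ≈ 1366.3 mm → U0 = 966 × 1366 mm.
U1: ⌊1366/2⌋ × 966 = 683 × 966 mm
U2: ⌊966/2⌋ × 683 = 483 × 683 mm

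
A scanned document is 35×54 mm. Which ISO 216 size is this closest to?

Aspect ratio 54/35 ≈ 1.543 (ISO target is √2 ≈ 1.414).
In the A-series (A0 area = 1 m²): A9 = 37 × 52 mm.
Off by 4 mm total — nearest standard size.

A9 (37 × 52 mm)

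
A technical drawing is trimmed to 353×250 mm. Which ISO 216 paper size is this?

B4 (250 × 353 mm)

Aspect ratio 353/250 ≈ 1.412 — close to the ISO √2 ≈ 1.414.
In the B-series (B0 = 1000 × 1414 mm): B4 = 250 × 353 mm.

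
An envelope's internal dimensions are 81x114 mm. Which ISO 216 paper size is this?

C7 (81 × 114 mm)

Aspect ratio 114/81 ≈ 1.407 — close to the ISO √2 ≈ 1.414.
In the C-series (envelope sizes, between A and B): C7 = 81 × 114 mm.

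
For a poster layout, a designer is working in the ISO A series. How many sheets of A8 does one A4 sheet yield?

A4 = 210 × 297 mm; A8 = 52 × 74 mm.
Each halving step doubles the count; 4 steps from A4 to A8.
2^4 = 16.

16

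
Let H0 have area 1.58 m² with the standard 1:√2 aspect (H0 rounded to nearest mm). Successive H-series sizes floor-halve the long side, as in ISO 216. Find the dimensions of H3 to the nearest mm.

373 × 528 mm

Let H0's short side be w mm. w · w√2 = 1.58 m² = 1,580,000 mm², so w ≈ 1057.0 mm and w√2 ≈ 1494.8 mm → H0 = 1057 × 1495 mm.
H1: ⌊1495/2⌋ × 1057 = 747 × 1057 mm
H2: ⌊1057/2⌋ × 747 = 528 × 747 mm
H3: ⌊747/2⌋ × 528 = 373 × 528 mm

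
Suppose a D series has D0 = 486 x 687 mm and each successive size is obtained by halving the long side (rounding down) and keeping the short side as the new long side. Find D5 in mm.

85 × 121 mm

D1: ⌊687/2⌋ × 486 = 343 × 486 mm
D2: ⌊486/2⌋ × 343 = 243 × 343 mm
D3: ⌊343/2⌋ × 243 = 171 × 243 mm
D4: ⌊243/2⌋ × 171 = 121 × 171 mm
D5: ⌊171/2⌋ × 121 = 85 × 121 mm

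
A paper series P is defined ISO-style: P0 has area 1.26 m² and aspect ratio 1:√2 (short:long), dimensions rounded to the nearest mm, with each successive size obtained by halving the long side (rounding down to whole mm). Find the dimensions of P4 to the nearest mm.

236 × 333 mm

Let P0's short side be w mm. w · w√2 = 1.26 m² = 1,260,000 mm², so w ≈ 943.9 mm and w√2 ≈ 1334.9 mm → P0 = 944 × 1335 mm.
P1: ⌊1335/2⌋ × 944 = 667 × 944 mm
P2: ⌊944/2⌋ × 667 = 472 × 667 mm
P3: ⌊667/2⌋ × 472 = 333 × 472 mm
P4: ⌊472/2⌋ × 333 = 236 × 333 mm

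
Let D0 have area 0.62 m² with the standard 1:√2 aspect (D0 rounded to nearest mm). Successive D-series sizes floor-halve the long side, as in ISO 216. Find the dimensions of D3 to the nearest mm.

234 × 331 mm

Let D0's short side be w mm. w · w√2 = 0.62 m² = 620,000 mm², so w ≈ 662.1 mm and w√2 ≈ 936.4 mm → D0 = 662 × 936 mm.
D1: ⌊936/2⌋ × 662 = 468 × 662 mm
D2: ⌊662/2⌋ × 468 = 331 × 468 mm
D3: ⌊468/2⌋ × 331 = 234 × 331 mm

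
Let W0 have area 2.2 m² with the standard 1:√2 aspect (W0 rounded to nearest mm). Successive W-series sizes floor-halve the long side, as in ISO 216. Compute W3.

Let W0's short side be w mm. w · w√2 = 2.2 m² = 2,200,000 mm², so w ≈ 1247.3 mm and w√2 ≈ 1763.9 mm → W0 = 1247 × 1764 mm.
W1: ⌊1764/2⌋ × 1247 = 882 × 1247 mm
W2: ⌊1247/2⌋ × 882 = 623 × 882 mm
W3: ⌊882/2⌋ × 623 = 441 × 623 mm

441 × 623 mm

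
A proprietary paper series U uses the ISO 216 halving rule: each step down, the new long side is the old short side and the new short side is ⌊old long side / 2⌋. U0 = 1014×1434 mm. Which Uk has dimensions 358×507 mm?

U3

U0: 1014 × 1434 mm
U1: 717 × 1014 mm
U2: 507 × 717 mm
U3: 358 × 507 mm
U4: 253 × 358 mm
→ matches U3.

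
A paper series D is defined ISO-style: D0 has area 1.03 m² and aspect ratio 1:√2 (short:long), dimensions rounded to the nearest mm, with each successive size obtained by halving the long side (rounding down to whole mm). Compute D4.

Let D0's short side be w mm. w · w√2 = 1.03 m² = 1,030,000 mm², so w ≈ 853.4 mm and w√2 ≈ 1206.9 mm → D0 = 853 × 1207 mm.
D1: ⌊1207/2⌋ × 853 = 603 × 853 mm
D2: ⌊853/2⌋ × 603 = 426 × 603 mm
D3: ⌊603/2⌋ × 426 = 301 × 426 mm
D4: ⌊426/2⌋ × 301 = 213 × 301 mm

213 × 301 mm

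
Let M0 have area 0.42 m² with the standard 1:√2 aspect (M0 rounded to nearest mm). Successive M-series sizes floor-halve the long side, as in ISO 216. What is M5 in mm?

96 × 136 mm

Let M0's short side be w mm. w · w√2 = 0.42 m² = 420,000 mm², so w ≈ 545.0 mm and w√2 ≈ 770.7 mm → M0 = 545 × 771 mm.
M1: ⌊771/2⌋ × 545 = 385 × 545 mm
M2: ⌊545/2⌋ × 385 = 272 × 385 mm
M3: ⌊385/2⌋ × 272 = 192 × 272 mm
M4: ⌊272/2⌋ × 192 = 136 × 192 mm
M5: ⌊192/2⌋ × 136 = 96 × 136 mm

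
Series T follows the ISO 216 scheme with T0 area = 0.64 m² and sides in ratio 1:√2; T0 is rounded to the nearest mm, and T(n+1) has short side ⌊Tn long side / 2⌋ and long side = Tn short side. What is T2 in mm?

Let T0's short side be w mm. w · w√2 = 0.64 m² = 640,000 mm², so w ≈ 672.7 mm and w√2 ≈ 951.4 mm → T0 = 673 × 951 mm.
T1: ⌊951/2⌋ × 673 = 475 × 673 mm
T2: ⌊673/2⌋ × 475 = 336 × 475 mm

336 × 475 mm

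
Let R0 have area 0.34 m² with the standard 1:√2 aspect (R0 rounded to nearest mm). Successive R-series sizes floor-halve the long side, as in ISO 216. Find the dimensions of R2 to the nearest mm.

Let R0's short side be w mm. w · w√2 = 0.34 m² = 340,000 mm², so w ≈ 490.3 mm and w√2 ≈ 693.4 mm → R0 = 490 × 693 mm.
R1: ⌊693/2⌋ × 490 = 346 × 490 mm
R2: ⌊490/2⌋ × 346 = 245 × 346 mm

245 × 346 mm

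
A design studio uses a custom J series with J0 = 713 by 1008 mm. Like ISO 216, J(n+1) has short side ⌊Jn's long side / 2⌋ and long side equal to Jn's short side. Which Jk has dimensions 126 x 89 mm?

J6

J0: 713 × 1008 mm
J1: 504 × 713 mm
J2: 356 × 504 mm
J3: 252 × 356 mm
J4: 178 × 252 mm
J5: 126 × 178 mm
J6: 89 × 126 mm
J7: 63 × 89 mm
→ matches J6.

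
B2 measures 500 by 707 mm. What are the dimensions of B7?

B3: ⌊707/2⌋ × 500 = 353 × 500 mm
B4: ⌊500/2⌋ × 353 = 250 × 353 mm
B5: ⌊353/2⌋ × 250 = 176 × 250 mm
B6: ⌊250/2⌋ × 176 = 125 × 176 mm
B7: ⌊176/2⌋ × 125 = 88 × 125 mm

88 × 125 mm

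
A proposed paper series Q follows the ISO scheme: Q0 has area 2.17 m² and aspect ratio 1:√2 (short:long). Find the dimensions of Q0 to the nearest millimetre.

1239 × 1752 mm

Let the short side be w mm. Then w · w√2 = 2.17 m² = 2,170,000 mm².
w² = 2,170,000/√2, so w ≈ 1238.7 mm; long side = w√2 ≈ 1751.8 mm.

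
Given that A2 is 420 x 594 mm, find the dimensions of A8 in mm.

A3: ⌊594/2⌋ × 420 = 297 × 420 mm
A4: ⌊420/2⌋ × 297 = 210 × 297 mm
A5: ⌊297/2⌋ × 210 = 148 × 210 mm
A6: ⌊210/2⌋ × 148 = 105 × 148 mm
A7: ⌊148/2⌋ × 105 = 74 × 105 mm
A8: ⌊105/2⌋ × 74 = 52 × 74 mm

52 × 74 mm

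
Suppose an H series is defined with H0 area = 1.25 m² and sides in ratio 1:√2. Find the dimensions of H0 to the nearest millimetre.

Let the short side be w mm. Then w · w√2 = 1.25 m² = 1,250,000 mm².
w² = 1,250,000/√2, so w ≈ 940.2 mm; long side = w√2 ≈ 1329.6 mm.

940 × 1330 mm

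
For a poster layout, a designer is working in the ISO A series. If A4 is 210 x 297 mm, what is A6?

105 × 148 mm

A5: ⌊297/2⌋ × 210 = 148 × 210 mm
A6: ⌊210/2⌋ × 148 = 105 × 148 mm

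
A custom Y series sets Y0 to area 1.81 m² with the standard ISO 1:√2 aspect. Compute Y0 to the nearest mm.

1131 × 1600 mm

Let the short side be w mm. Then w · w√2 = 1.81 m² = 1,810,000 mm².
w² = 1,810,000/√2, so w ≈ 1131.3 mm; long side = w√2 ≈ 1599.9 mm.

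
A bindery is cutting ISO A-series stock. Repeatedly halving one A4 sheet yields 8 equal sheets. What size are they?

A7

8 = 2^3, so 3 halving steps.
A4 → A5 → … → A7 after 3 steps.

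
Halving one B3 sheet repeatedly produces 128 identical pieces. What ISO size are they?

B10

128 = 2^7, so 7 halving steps.
B3 → B4 → … → B10 after 7 steps.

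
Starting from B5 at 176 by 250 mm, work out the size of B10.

31 × 44 mm

B6: ⌊250/2⌋ × 176 = 125 × 176 mm
B7: ⌊176/2⌋ × 125 = 88 × 125 mm
B8: ⌊125/2⌋ × 88 = 62 × 88 mm
B9: ⌊88/2⌋ × 62 = 44 × 62 mm
B10: ⌊62/2⌋ × 44 = 31 × 44 mm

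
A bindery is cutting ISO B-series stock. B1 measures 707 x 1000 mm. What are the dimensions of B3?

353 × 500 mm

B2: ⌊1000/2⌋ × 707 = 500 × 707 mm
B3: ⌊707/2⌋ × 500 = 353 × 500 mm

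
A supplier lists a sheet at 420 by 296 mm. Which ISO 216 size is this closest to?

Aspect ratio 420/296 ≈ 1.419 — close to the ISO √2 ≈ 1.414.
In the A-series (A0 area = 1 m²): A3 = 297 × 420 mm.
Off by 1 mm total — nearest standard size.

A3 (297 × 420 mm)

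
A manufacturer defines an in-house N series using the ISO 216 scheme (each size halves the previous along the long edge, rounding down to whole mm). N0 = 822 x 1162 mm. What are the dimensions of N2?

N1: ⌊1162/2⌋ × 822 = 581 × 822 mm
N2: ⌊822/2⌋ × 581 = 411 × 581 mm

411 × 581 mm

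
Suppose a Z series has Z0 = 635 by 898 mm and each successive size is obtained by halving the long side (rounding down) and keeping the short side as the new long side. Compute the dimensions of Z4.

Z1 = 449 × 635 mm (from Z0 by 1 halving).
Z2: ⌊635/2⌋ × 449 = 317 × 449 mm
Z3: ⌊449/2⌋ × 317 = 224 × 317 mm
Z4: ⌊317/2⌋ × 224 = 158 × 224 mm

158 × 224 mm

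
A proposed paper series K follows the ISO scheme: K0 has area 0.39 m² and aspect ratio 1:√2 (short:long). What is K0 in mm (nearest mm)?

Let the short side be w mm. Then w · w√2 = 0.39 m² = 390,000 mm².
w² = 390,000/√2, so w ≈ 525.1 mm; long side = w√2 ≈ 742.7 mm.

525 × 743 mm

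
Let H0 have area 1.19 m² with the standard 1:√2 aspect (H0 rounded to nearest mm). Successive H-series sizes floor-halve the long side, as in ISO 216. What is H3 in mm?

Let H0's short side be w mm. w · w√2 = 1.19 m² = 1,190,000 mm², so w ≈ 917.3 mm and w√2 ≈ 1297.3 mm → H0 = 917 × 1297 mm.
H1: ⌊1297/2⌋ × 917 = 648 × 917 mm
H2: ⌊917/2⌋ × 648 = 458 × 648 mm
H3: ⌊648/2⌋ × 458 = 324 × 458 mm

324 × 458 mm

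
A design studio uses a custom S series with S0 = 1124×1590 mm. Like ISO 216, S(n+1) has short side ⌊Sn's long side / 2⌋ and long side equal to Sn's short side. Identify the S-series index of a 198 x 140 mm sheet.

S0: 1124 × 1590 mm
S1: 795 × 1124 mm
S2: 562 × 795 mm
S3: 397 × 562 mm
S4: 281 × 397 mm
S5: 198 × 281 mm
S6: 140 × 198 mm
S7: 99 × 140 mm
→ matches S6.

S6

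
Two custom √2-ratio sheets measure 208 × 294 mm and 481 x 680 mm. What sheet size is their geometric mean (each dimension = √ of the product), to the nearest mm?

316 × 447 mm

Short side: √(208 · 481) = √100048 ≈ 316.3 → 316 mm
Long side: √(294 · 680) = √199920 ≈ 447.1 → 447 mm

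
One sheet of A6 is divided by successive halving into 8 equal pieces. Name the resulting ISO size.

8 = 2^3, so 3 halving steps.
A6 → A7 → … → A9 after 3 steps.

A9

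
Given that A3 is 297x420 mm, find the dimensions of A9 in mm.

A4: ⌊420/2⌋ × 297 = 210 × 297 mm
A5: ⌊297/2⌋ × 210 = 148 × 210 mm
A6: ⌊210/2⌋ × 148 = 105 × 148 mm
A7: ⌊148/2⌋ × 105 = 74 × 105 mm
A8: ⌊105/2⌋ × 74 = 52 × 74 mm
A9: ⌊74/2⌋ × 52 = 37 × 52 mm

37 × 52 mm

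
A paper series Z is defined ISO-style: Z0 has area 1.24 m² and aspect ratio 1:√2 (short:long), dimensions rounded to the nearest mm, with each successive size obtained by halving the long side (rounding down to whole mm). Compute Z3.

Let Z0's short side be w mm. w · w√2 = 1.24 m² = 1,240,000 mm², so w ≈ 936.4 mm and w√2 ≈ 1324.2 mm → Z0 = 936 × 1324 mm.
Z1: ⌊1324/2⌋ × 936 = 662 × 936 mm
Z2: ⌊936/2⌋ × 662 = 468 × 662 mm
Z3: ⌊662/2⌋ × 468 = 331 × 468 mm

331 × 468 mm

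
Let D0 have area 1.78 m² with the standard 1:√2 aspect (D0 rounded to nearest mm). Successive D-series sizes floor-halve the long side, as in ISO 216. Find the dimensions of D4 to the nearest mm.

280 × 396 mm

Let D0's short side be w mm. w · w√2 = 1.78 m² = 1,780,000 mm², so w ≈ 1121.9 mm and w√2 ≈ 1586.6 mm → D0 = 1122 × 1587 mm.
D1: ⌊1587/2⌋ × 1122 = 793 × 1122 mm
D2: ⌊1122/2⌋ × 793 = 561 × 793 mm
D3: ⌊793/2⌋ × 561 = 396 × 561 mm
D4: ⌊561/2⌋ × 396 = 280 × 396 mm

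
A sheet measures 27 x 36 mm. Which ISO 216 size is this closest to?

Aspect ratio 36/27 ≈ 1.333 (ISO target is √2 ≈ 1.414).
In the A-series (A0 area = 1 m²): A10 = 26 × 37 mm.
Off by 2 mm total — nearest standard size.

A10 (26 × 37 mm)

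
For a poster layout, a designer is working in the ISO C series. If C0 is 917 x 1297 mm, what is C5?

C1: ⌊1297/2⌋ × 917 = 648 × 917 mm
C2: ⌊917/2⌋ × 648 = 458 × 648 mm
C3: ⌊648/2⌋ × 458 = 324 × 458 mm
C4: ⌊458/2⌋ × 324 = 229 × 324 mm
C5: ⌊324/2⌋ × 229 = 162 × 229 mm

162 × 229 mm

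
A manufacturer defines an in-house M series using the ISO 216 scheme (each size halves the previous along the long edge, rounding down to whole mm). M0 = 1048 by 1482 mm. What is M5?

M1: ⌊1482/2⌋ × 1048 = 741 × 1048 mm
M2: ⌊1048/2⌋ × 741 = 524 × 741 mm
M3: ⌊741/2⌋ × 524 = 370 × 524 mm
M4: ⌊524/2⌋ × 370 = 262 × 370 mm
M5: ⌊370/2⌋ × 262 = 185 × 262 mm

185 × 262 mm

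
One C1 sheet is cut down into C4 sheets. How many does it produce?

Each ISO step halves the sheet: 1 × C1 → 2 × C2 → 4 × C3 → 8 × C4
From C1 to C4 is 3 halving steps: 2^3 = 8.

8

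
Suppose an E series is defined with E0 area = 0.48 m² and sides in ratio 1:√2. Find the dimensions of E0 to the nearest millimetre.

Let the short side be w mm. Then w · w√2 = 0.48 m² = 480,000 mm².
w² = 480,000/√2, so w ≈ 582.6 mm; long side = w√2 ≈ 823.9 mm.

583 × 824 mm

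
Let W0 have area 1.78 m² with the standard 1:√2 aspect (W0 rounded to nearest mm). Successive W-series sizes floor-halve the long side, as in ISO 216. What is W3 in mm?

396 × 561 mm

Let W0's short side be w mm. w · w√2 = 1.78 m² = 1,780,000 mm², so w ≈ 1121.9 mm and w√2 ≈ 1586.6 mm → W0 = 1122 × 1587 mm.
W1: ⌊1587/2⌋ × 1122 = 793 × 1122 mm
W2: ⌊1122/2⌋ × 793 = 561 × 793 mm
W3: ⌊793/2⌋ × 561 = 396 × 561 mm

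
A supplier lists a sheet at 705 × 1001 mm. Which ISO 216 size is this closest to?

B1 (707 × 1000 mm)

Aspect ratio 1001/705 ≈ 1.420 — close to the ISO √2 ≈ 1.414.
In the B-series (B0 = 1000 × 1414 mm): B1 = 707 × 1000 mm.
Off by 3 mm total — nearest standard size.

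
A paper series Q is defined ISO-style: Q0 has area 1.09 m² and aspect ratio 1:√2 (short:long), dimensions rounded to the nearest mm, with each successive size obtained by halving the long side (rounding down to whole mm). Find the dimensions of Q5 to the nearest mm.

155 × 219 mm

Let Q0's short side be w mm. w · w√2 = 1.09 m² = 1,090,000 mm², so w ≈ 877.9 mm and w√2 ≈ 1241.6 mm → Q0 = 878 × 1242 mm.
Q1: ⌊1242/2⌋ × 878 = 621 × 878 mm
Q2: ⌊878/2⌋ × 621 = 439 × 621 mm
Q3: ⌊621/2⌋ × 439 = 310 × 439 mm
Q4: ⌊439/2⌋ × 310 = 219 × 310 mm
Q5: ⌊310/2⌋ × 219 = 155 × 219 mm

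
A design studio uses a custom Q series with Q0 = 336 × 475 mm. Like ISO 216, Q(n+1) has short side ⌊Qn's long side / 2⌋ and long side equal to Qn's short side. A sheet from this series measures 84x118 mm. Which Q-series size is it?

Q0: 336 × 475 mm
Q1: 237 × 336 mm
Q2: 168 × 237 mm
Q3: 118 × 168 mm
Q4: 84 × 118 mm
Q5: 59 × 84 mm
→ matches Q4.

Q4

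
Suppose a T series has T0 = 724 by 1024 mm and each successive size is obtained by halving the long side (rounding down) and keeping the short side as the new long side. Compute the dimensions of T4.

181 × 256 mm

T1: ⌊1024/2⌋ × 724 = 512 × 724 mm
T2: ⌊724/2⌋ × 512 = 362 × 512 mm
T3: ⌊512/2⌋ × 362 = 256 × 362 mm
T4: ⌊362/2⌋ × 256 = 181 × 256 mm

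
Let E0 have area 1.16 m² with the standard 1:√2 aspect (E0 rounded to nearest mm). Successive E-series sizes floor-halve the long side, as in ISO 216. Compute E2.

Let E0's short side be w mm. w · w√2 = 1.16 m² = 1,160,000 mm², so w ≈ 905.7 mm and w√2 ≈ 1280.8 mm → E0 = 906 × 1281 mm.
E1: ⌊1281/2⌋ × 906 = 640 × 906 mm
E2: ⌊906/2⌋ × 640 = 453 × 640 mm

453 × 640 mm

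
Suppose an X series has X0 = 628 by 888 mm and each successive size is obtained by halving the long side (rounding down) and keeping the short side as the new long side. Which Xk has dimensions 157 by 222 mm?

X4

X0: 628 × 888 mm
X1: 444 × 628 mm
X2: 314 × 444 mm
X3: 222 × 314 mm
X4: 157 × 222 mm
X5: 111 × 157 mm
→ matches X4.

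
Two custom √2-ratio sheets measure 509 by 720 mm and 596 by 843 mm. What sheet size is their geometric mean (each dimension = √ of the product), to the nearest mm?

551 × 779 mm

Short side: √(509 · 596) = √303364 ≈ 550.8 → 551 mm
Long side: √(720 · 843) = √606960 ≈ 779.1 → 779 mm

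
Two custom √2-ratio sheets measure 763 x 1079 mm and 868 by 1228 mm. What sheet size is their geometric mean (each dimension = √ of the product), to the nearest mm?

814 × 1151 mm

Short side: √(763 · 868) = √662284 ≈ 813.8 → 814 mm
Long side: √(1079 · 1228) = √1325012 ≈ 1151.1 → 1151 mm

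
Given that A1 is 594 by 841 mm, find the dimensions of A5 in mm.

148 × 210 mm

A2: ⌊841/2⌋ × 594 = 420 × 594 mm
A3: ⌊594/2⌋ × 420 = 297 × 420 mm
A4: ⌊420/2⌋ × 297 = 210 × 297 mm
A5: ⌊297/2⌋ × 210 = 148 × 210 mm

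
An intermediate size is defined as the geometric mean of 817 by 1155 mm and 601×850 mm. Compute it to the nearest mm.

Short side: √(817 · 601) = √491017 ≈ 700.7 → 701 mm
Long side: √(1155 · 850) = √981750 ≈ 990.8 → 991 mm

701 × 991 mm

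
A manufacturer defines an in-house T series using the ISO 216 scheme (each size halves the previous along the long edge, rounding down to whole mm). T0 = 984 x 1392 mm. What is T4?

246 × 348 mm

T1: ⌊1392/2⌋ × 984 = 696 × 984 mm
T2: ⌊984/2⌋ × 696 = 492 × 696 mm
T3: ⌊696/2⌋ × 492 = 348 × 492 mm
T4: ⌊492/2⌋ × 348 = 246 × 348 mm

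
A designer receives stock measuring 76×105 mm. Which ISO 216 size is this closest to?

Aspect ratio 105/76 ≈ 1.382 (ISO target is √2 ≈ 1.414).
In the A-series (A0 area = 1 m²): A7 = 74 × 105 mm.
Off by 2 mm total — nearest standard size.

A7 (74 × 105 mm)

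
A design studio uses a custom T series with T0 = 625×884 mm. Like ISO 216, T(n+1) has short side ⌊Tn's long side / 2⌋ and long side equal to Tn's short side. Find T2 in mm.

312 × 442 mm

T1: ⌊884/2⌋ × 625 = 442 × 625 mm
T2: ⌊625/2⌋ × 442 = 312 × 442 mm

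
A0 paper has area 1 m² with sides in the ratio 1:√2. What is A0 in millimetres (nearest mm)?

Let the short side be w mm. Then the long side is w√2 and w · w√2 = 10⁶ mm².
w² = 10⁶/√2, so w = 1000 / 2^(1/4) ≈ 840.9 mm; long side = 1000 · 2^(1/4) ≈ 1189.2 mm.

841 × 1189 mm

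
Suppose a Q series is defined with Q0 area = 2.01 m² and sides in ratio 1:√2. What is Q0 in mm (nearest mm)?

Let the short side be w mm. Then w · w√2 = 2.01 m² = 2,010,000 mm².
w² = 2,010,000/√2, so w ≈ 1192.2 mm; long side = w√2 ≈ 1686.0 mm.

1192 × 1686 mm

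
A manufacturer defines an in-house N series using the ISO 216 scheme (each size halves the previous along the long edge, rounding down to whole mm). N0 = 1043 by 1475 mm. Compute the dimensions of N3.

N1: ⌊1475/2⌋ × 1043 = 737 × 1043 mm
N2: ⌊1043/2⌋ × 737 = 521 × 737 mm
N3: ⌊737/2⌋ × 521 = 368 × 521 mm

368 × 521 mm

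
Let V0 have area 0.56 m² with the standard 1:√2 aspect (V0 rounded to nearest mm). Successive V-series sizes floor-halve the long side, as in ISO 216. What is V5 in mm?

111 × 157 mm

Let V0's short side be w mm. w · w√2 = 0.56 m² = 560,000 mm², so w ≈ 629.3 mm and w√2 ≈ 889.9 mm → V0 = 629 × 890 mm.
V1: ⌊890/2⌋ × 629 = 445 × 629 mm
V2: ⌊629/2⌋ × 445 = 314 × 445 mm
V3: ⌊445/2⌋ × 314 = 222 × 314 mm
V4: ⌊314/2⌋ × 222 = 157 × 222 mm
V5: ⌊222/2⌋ × 157 = 111 × 157 mm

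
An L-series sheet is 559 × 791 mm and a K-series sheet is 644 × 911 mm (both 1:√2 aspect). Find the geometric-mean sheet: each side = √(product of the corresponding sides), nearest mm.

600 × 849 mm

Short side: √(559 · 644) = √359996 ≈ 600.0 → 600 mm
Long side: √(791 · 911) = √720601 ≈ 848.9 → 849 mm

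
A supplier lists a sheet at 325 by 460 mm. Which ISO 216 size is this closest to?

Aspect ratio 460/325 ≈ 1.415 — close to the ISO √2 ≈ 1.414.
In the C-series (envelope sizes, between A and B): C3 = 324 × 458 mm.
Off by 3 mm total — nearest standard size.

C3 (324 × 458 mm)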